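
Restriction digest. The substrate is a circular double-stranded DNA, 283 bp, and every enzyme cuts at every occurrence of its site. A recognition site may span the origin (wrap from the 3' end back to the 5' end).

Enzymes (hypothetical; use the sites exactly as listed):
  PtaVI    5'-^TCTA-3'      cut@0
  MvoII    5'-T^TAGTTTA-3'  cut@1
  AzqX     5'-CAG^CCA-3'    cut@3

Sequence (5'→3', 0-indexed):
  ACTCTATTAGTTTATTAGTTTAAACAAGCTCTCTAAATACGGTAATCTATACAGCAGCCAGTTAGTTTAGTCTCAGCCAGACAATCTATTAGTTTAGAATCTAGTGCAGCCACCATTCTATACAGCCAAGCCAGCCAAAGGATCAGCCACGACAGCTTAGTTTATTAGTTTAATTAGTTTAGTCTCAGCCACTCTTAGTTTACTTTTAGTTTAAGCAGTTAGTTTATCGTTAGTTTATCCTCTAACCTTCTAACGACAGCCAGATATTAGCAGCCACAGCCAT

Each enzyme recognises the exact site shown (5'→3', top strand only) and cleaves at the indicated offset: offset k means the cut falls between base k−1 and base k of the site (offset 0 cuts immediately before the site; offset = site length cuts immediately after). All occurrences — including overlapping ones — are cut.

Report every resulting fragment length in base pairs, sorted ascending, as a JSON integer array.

Site scan:
  PtaVI (TCTA, off=0): starts [2, 31, 45, 84, 99, 116, 240, 248] → cuts [2, 31, 45, 84, 99, 116, 240, 248]
  MvoII (TTAGTTTA, off=1): starts [6, 14, 61, 88, 156, 164, 173, 194, 205, 218, 229] → cuts [7, 15, 62, 89, 157, 165, 174, 195, 206, 219, 230]
  AzqX (CAGCCA, off=3): starts [54, 73, 106, 122, 131, 143, 185, 256, 270, 276] → cuts [57, 76, 109, 125, 134, 146, 188, 259, 273, 279]

All cut coordinates (distinct, sorted): [2, 7, 15, 31, 45, 57, 62, 76, 84, 89, 99, 109, 116, 125, 134, 146, 157, 165, 174, 188, 195, 206, 219, 230, 240, 248, 259, 273, 279]

Fragment lengths:
  2→7: 5 bp
  7→15: 8 bp
  15→31: 16 bp
  31→45: 14 bp
  45→57: 12 bp
  57→62: 5 bp
  62→76: 14 bp
  76→84: 8 bp
  84→89: 5 bp
  89→99: 10 bp
  99→109: 10 bp
  109→116: 7 bp
  116→125: 9 bp
  125→134: 9 bp
  134→146: 12 bp
  146→157: 11 bp
  157→165: 8 bp
  165→174: 9 bp
  174→188: 14 bp
  188→195: 7 bp
  195→206: 11 bp
  206→219: 13 bp
  219→230: 11 bp
  230→240: 10 bp
  240→248: 8 bp
  248→259: 11 bp
  259→273: 14 bp
  273→279: 6 bp
  279→2 (wrap): 283-279+2 = 6 bp

[5,5,5,6,6,7,7,8,8,8,8,9,9,9,10,10,10,11,11,11,11,12,12,13,14,14,14,14,16]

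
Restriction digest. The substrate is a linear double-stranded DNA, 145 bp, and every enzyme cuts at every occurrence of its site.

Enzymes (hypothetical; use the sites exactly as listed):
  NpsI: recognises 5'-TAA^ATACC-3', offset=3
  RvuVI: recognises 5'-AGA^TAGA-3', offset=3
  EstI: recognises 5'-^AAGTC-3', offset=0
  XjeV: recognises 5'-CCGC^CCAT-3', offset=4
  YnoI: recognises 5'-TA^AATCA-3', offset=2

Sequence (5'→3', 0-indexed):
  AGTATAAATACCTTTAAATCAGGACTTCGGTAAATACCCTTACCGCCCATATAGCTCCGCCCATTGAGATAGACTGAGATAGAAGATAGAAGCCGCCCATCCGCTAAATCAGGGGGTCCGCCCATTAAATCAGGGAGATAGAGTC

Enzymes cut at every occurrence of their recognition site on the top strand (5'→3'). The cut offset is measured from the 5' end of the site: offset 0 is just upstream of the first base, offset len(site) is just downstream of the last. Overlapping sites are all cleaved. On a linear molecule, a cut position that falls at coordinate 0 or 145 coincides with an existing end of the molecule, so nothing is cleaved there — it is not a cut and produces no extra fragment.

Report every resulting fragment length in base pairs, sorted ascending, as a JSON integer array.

[6,7,7,7,9,9,10,10,10,11,13,14,15,17]

Per-enzyme occurrences:
  NpsI TAAATACC/3: at [4, 30] ⇒ [7, 33]
  RvuVI AGATAGA/3: at [66, 76, 83, 135] ⇒ [69, 79, 86, 138]
  EstI (AAGTC, off=0): no sites
  XjeV CCGCCCAT/4: at [42, 56, 92, 117] ⇒ [46, 60, 96, 121]
  YnoI TAAATCA/2: at [14, 104, 125] ⇒ [16, 106, 127]

Pooled cuts: [7, 16, 33, 46, 60, 69, 79, 86, 96, 106, 121, 127, 138]

Fragment lengths:
  [0,7): 7 bp
  [7,16): 9 bp
  [16,33): 17 bp
  [33,46): 13 bp
  [46,60): 14 bp
  [60,69): 9 bp
  [69,79): 10 bp
  [79,86): 7 bp
  [86,96): 10 bp
  [96,106): 10 bp
  [106,121): 15 bp
  [121,127): 6 bp
  [127,138): 11 bp
  [138,145): 7 bp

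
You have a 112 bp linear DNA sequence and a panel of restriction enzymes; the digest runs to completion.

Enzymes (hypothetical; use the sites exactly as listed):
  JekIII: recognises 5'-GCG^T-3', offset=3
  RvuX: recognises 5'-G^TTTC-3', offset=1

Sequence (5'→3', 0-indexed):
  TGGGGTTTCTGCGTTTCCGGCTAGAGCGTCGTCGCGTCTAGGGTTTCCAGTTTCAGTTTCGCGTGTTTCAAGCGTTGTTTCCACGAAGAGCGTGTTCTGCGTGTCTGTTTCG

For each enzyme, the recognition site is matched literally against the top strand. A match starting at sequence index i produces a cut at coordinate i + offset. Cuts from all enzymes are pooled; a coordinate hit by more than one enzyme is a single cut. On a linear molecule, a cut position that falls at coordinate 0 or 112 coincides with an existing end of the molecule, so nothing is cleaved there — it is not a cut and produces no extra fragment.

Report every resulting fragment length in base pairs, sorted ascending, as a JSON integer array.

Scan for sites:
  JekIII (GCGT, off=3): starts [10, 25, 33, 60, 71, 89, 98] → cuts [13, 28, 36, 63, 74, 92, 101]
  RvuX (GTTTC, off=1): starts [4, 12, 42, 49, 55, 64, 76, 106] → cuts [5, 13, 43, 50, 56, 65, 77, 107]

Pooled cuts: [5, 13, 28, 36, 43, 50, 56, 63, 65, 74, 77, 92, 101, 107]

Fragments:
  [0,5): 5 bp
  [5,13): 8 bp
  [13,28): 15 bp
  [28,36): 8 bp
  [36,43): 7 bp
  [43,50): 7 bp
  [50,56): 6 bp
  [56,63): 7 bp
  [63,65): 2 bp
  [65,74): 9 bp
  [74,77): 3 bp
  [77,92): 15 bp
  [92,101): 9 bp
  [101,107): 6 bp
  [107,112): 5 bp

[2,3,5,5,6,6,7,7,7,8,8,9,9,15,15]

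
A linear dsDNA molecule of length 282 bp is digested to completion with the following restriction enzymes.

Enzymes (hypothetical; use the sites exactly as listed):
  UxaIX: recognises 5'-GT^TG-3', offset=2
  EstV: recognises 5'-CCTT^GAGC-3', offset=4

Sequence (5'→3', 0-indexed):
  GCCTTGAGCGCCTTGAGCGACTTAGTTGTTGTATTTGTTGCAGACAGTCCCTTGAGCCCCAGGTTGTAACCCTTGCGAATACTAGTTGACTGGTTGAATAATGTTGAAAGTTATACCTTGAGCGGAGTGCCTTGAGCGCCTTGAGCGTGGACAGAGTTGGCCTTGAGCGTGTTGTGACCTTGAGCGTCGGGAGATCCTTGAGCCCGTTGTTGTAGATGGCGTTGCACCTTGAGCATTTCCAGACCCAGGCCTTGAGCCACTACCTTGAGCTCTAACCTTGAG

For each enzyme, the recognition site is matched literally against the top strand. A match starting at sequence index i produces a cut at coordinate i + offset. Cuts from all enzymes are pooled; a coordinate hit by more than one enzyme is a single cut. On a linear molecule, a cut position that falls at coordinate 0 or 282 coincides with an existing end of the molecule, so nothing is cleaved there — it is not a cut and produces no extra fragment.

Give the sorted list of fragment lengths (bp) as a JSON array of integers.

Per-enzyme occurrences:
  UxaIX GTTG/2: at [24, 27, 36, 62, 84, 92, 102, 155, 170, 205, 208, 220] ⇒ [26, 29, 38, 64, 86, 94, 104, 157, 172, 207, 210, 222]
  EstV CCTTGAGC/4: at [1, 10, 49, 115, 129, 138, 160, 177, 195, 226, 249, 262] ⇒ [5, 14, 53, 119, 133, 142, 164, 181, 199, 230, 253, 266]

All cut coordinates (distinct, sorted): [5, 14, 26, 29, 38, 53, 64, 86, 94, 104, 119, 133, 142, 157, 164, 172, 181, 199, 207, 210, 222, 230, 253, 266]

Fragment lengths:
  [0,5): 5 bp
  [5,14): 9 bp
  [14,26): 12 bp
  [26,29): 3 bp
  [29,38): 9 bp
  [38,53): 15 bp
  [53,64): 11 bp
  [64,86): 22 bp
  [86,94): 8 bp
  [94,104): 10 bp
  [104,119): 15 bp
  [119,133): 14 bp
  [133,142): 9 bp
  [142,157): 15 bp
  [157,164): 7 bp
  [164,172): 8 bp
  [172,181): 9 bp
  [181,199): 18 bp
  [199,207): 8 bp
  [207,210): 3 bp
  [210,222): 12 bp
  [222,230): 8 bp
  [230,253): 23 bp
  [253,266): 13 bp
  [266,282): 16 bp

[3,3,5,7,8,8,8,8,9,9,9,9,10,11,12,12,13,14,15,15,15,16,18,22,23]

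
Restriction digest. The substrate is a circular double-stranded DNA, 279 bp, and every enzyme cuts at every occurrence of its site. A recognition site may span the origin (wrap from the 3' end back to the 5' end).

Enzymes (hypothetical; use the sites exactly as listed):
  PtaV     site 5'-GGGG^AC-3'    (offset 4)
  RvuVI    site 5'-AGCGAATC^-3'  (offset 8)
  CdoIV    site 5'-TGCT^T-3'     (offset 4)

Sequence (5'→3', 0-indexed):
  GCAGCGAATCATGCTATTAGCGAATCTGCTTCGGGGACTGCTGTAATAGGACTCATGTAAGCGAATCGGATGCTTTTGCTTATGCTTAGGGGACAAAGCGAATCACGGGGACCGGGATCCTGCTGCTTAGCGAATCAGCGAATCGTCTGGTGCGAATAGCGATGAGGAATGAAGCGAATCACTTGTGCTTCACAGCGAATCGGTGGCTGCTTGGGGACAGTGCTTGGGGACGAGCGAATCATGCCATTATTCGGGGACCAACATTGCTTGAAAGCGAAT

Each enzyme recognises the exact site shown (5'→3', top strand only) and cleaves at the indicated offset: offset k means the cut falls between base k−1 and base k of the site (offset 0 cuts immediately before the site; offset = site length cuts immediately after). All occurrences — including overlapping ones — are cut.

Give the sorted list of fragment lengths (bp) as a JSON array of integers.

Scan for sites:
  PtaV (GGGGAC, off=4): starts [32, 88, 106, 212, 225, 252] → cuts [36, 92, 110, 216, 229, 256]
  RvuVI (AGCGAATC, off=8): starts [2, 18, 59, 96, 128, 136, 172, 193, 232] → cuts [10, 26, 67, 104, 136, 144, 180, 201, 240]
  CdoIV (TGCTT, off=4): starts [26, 70, 76, 82, 123, 185, 207, 220, 264] → cuts [30, 74, 80, 86, 127, 189, 211, 224, 268]

Pooled cuts: [10, 26, 30, 36, 67, 74, 80, 86, 92, 104, 110, 127, 136, 144, 180, 189, 201, 211, 216, 224, 229, 240, 256, 268]

Fragment lengths:
  10→26: 16 bp
  26→30: 4 bp
  30→36: 6 bp
  36→67: 31 bp
  67→74: 7 bp
  74→80: 6 bp
  80→86: 6 bp
  86→92: 6 bp
  92→104: 12 bp
  104→110: 6 bp
  110→127: 17 bp
  127→136: 9 bp
  136→144: 8 bp
  144→180: 36 bp
  180→189: 9 bp
  189→201: 12 bp
  201→211: 10 bp
  211→216: 5 bp
  216→224: 8 bp
  224→229: 5 bp
  229→240: 11 bp
  240→256: 16 bp
  256→268: 12 bp
  268→10 (wrap): 279-268+10 = 21 bp

[4,5,5,6,6,6,6,6,7,8,8,9,9,10,11,12,12,12,16,16,17,21,31,36]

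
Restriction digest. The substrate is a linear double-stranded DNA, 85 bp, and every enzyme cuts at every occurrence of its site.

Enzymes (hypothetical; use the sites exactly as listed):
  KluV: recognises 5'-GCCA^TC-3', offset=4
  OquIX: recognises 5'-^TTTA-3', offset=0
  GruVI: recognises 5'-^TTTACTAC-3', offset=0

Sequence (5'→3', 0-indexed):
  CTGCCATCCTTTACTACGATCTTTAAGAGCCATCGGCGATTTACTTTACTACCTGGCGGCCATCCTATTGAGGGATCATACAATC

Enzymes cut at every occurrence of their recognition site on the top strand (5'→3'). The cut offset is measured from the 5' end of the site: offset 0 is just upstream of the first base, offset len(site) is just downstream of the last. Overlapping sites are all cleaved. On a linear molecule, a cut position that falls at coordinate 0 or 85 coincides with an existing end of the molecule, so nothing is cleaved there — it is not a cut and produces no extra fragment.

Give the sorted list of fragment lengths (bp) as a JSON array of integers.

Site scan:
  KluV (GCCATC, off=4): starts [2, 28, 58] → cuts [6, 32, 62]
  OquIX (TTTA, off=0): starts [9, 21, 39, 44] → cuts [9, 21, 39, 44]
  GruVI (TTTACTAC, off=0): starts [9, 44] → cuts [9, 44]

All cut coordinates (distinct, sorted): [6, 9, 21, 32, 39, 44, 62]

Fragments:
  [0,6): 6 bp
  [6,9): 3 bp
  [9,21): 12 bp
  [21,32): 11 bp
  [32,39): 7 bp
  [39,44): 5 bp
  [44,62): 18 bp
  [62,85): 23 bp

[3,5,6,7,11,12,18,23]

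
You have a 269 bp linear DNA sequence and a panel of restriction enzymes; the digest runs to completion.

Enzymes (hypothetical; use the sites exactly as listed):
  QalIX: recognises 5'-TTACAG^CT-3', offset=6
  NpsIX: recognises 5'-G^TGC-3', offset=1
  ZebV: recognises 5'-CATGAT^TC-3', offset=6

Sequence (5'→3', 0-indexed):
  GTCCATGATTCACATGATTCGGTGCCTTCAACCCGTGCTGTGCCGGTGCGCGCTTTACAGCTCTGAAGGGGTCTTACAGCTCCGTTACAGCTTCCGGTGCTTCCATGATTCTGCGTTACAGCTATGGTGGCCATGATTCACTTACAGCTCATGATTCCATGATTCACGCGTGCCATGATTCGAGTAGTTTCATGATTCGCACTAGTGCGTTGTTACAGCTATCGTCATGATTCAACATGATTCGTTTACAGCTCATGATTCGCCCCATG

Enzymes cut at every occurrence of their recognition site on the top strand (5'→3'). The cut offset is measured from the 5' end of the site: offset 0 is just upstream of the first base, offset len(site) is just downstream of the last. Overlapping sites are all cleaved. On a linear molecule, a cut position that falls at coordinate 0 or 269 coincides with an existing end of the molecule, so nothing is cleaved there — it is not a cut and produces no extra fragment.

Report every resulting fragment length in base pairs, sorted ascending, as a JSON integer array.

Site scan:
  QalIX TTACAGCT/6: at [54, 73, 84, 115, 141, 212, 245] ⇒ [60, 79, 90, 121, 147, 218, 251]
  NpsIX GTGC/1: at [21, 34, 39, 45, 96, 169, 204] ⇒ [22, 35, 40, 46, 97, 170, 205]
  ZebV CATGATTC/6: at [3, 12, 103, 131, 149, 157, 173, 190, 225, 235, 253] ⇒ [9, 18, 109, 137, 155, 163, 179, 196, 231, 241, 259]

All cut coordinates (distinct, sorted): [9, 18, 22, 35, 40, 46, 60, 79, 90, 97, 109, 121, 137, 147, 155, 163, 170, 179, 196, 205, 218, 231, 241, 251, 259]

Fragments:
  [0,9): 9 bp
  [9,18): 9 bp
  [18,22): 4 bp
  [22,35): 13 bp
  [35,40): 5 bp
  [40,46): 6 bp
  [46,60): 14 bp
  [60,79): 19 bp
  [79,90): 11 bp
  [90,97): 7 bp
  [97,109): 12 bp
  [109,121): 12 bp
  [121,137): 16 bp
  [137,147): 10 bp
  [147,155): 8 bp
  [155,163): 8 bp
  [163,170): 7 bp
  [170,179): 9 bp
  [179,196): 17 bp
  [196,205): 9 bp
  [205,218): 13 bp
  [218,231): 13 bp
  [231,241): 10 bp
  [241,251): 10 bp
  [251,259): 8 bp
  [259,269): 10 bp

[4,5,6,7,7,8,8,8,9,9,9,9,10,10,10,10,11,12,12,13,13,13,14,16,17,19]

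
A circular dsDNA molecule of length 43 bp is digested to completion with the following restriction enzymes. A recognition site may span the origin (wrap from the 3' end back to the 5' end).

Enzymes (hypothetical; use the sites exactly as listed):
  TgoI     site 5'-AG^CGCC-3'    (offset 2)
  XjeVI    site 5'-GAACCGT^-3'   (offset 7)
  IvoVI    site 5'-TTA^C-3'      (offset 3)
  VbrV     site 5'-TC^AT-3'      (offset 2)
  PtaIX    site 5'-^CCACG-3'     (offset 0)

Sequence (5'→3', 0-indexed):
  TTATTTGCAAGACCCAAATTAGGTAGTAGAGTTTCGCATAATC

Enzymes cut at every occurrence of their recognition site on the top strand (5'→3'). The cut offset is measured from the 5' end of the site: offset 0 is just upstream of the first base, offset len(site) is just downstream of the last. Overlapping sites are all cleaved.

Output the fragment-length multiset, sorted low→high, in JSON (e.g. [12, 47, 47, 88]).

[43]

Site scan:
  TgoI (AGCGCC, off=2): no sites
  XjeVI (GAACCGT, off=7): no sites
  IvoVI (TTAC, off=3): no sites
  VbrV (TCAT, off=2): no sites
  PtaIX (CCACG, off=0): no sites

All cut coordinates (distinct, sorted): ∅

Fragment lengths:
  no cuts → one circular fragment of 43 bp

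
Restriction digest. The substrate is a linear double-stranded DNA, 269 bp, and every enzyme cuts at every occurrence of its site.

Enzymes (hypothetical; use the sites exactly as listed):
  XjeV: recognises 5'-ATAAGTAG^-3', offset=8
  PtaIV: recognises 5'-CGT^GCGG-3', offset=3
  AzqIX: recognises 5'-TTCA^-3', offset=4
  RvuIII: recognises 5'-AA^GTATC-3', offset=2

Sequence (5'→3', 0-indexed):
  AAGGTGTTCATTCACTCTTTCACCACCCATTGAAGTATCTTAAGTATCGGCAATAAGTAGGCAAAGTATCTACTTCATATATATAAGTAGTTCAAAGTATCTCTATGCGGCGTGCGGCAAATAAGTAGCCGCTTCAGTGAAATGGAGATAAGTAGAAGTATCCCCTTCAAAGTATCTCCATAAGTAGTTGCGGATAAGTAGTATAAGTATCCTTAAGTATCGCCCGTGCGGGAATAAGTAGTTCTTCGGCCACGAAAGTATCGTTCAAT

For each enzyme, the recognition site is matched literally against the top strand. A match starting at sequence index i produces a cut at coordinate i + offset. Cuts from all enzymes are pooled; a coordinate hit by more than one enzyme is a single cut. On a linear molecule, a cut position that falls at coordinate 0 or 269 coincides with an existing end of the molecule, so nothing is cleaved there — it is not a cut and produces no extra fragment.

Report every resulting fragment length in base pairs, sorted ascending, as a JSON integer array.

Scan for sites:
  XjeV (ATAAGTAG, off=8): starts [52, 82, 120, 147, 179, 193, 233] → cuts [60, 90, 128, 155, 187, 201, 241]
  PtaIV (CGTGCGG, off=3): starts [110, 224] → cuts [113, 227]
  AzqIX (TTCA, off=4): starts [6, 10, 18, 73, 90, 132, 165, 263] → cuts [10, 14, 22, 77, 94, 136, 169, 267]
  RvuIII (AAGTATC, off=2): starts [32, 41, 63, 94, 155, 169, 204, 214, 255] → cuts [34, 43, 65, 96, 157, 171, 206, 216, 257]

All cut coordinates (distinct, sorted): [10, 14, 22, 34, 43, 60, 65, 77, 90, 94, 96, 113, 128, 136, 155, 157, 169, 171, 187, 201, 206, 216, 227, 241, 257, 267]

Fragment lengths:
  [0,10): 10 bp
  [10,14): 4 bp
  [14,22): 8 bp
  [22,34): 12 bp
  [34,43): 9 bp
  [43,60): 17 bp
  [60,65): 5 bp
  [65,77): 12 bp
  [77,90): 13 bp
  [90,94): 4 bp
  [94,96): 2 bp
  [96,113): 17 bp
  [113,128): 15 bp
  [128,136): 8 bp
  [136,155): 19 bp
  [155,157): 2 bp
  [157,169): 12 bp
  [169,171): 2 bp
  [171,187): 16 bp
  [187,201): 14 bp
  [201,206): 5 bp
  [206,216): 10 bp
  [216,227): 11 bp
  [227,241): 14 bp
  [241,257): 16 bp
  [257,267): 10 bp
  [267,269): 2 bp

[2,2,2,2,4,4,5,5,8,8,9,10,10,10,11,12,12,12,13,14,14,15,16,16,17,17,19]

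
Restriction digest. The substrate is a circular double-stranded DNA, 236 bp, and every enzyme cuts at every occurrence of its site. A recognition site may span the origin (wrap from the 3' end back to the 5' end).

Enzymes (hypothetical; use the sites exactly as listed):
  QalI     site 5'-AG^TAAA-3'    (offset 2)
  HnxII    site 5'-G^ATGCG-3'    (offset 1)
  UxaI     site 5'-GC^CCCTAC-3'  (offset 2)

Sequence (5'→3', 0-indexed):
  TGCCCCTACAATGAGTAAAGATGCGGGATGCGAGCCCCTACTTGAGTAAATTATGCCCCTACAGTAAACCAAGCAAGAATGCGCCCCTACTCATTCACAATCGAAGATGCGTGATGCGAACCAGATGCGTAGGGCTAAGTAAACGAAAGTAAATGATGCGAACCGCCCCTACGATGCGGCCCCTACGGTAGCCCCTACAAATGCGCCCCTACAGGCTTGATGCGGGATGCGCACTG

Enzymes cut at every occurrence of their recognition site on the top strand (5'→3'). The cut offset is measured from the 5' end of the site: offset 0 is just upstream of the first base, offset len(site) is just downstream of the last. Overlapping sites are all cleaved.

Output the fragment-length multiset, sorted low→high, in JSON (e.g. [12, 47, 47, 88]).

[5,6,7,7,7,7,7,8,8,10,10,11,11,11,12,12,13,13,14,15,20,22]

Per-enzyme occurrences:
  QalI AGTAAA/2: at [13, 44, 62, 137, 147] ⇒ [15, 46, 64, 139, 149]
  HnxII GATGCG/1: at [19, 26, 105, 112, 123, 154, 172, 218, 225] ⇒ [20, 27, 106, 113, 124, 155, 173, 219, 226]
  UxaI GCCCCTAC/2: at [1, 33, 54, 82, 164, 178, 190, 204] ⇒ [3, 35, 56, 84, 166, 180, 192, 206]

Pooled cuts: [3, 15, 20, 27, 35, 46, 56, 64, 84, 106, 113, 124, 139, 149, 155, 166, 173, 180, 192, 206, 219, 226]

Fragments:
  3→15: 12 bp
  15→20: 5 bp
  20→27: 7 bp
  27→35: 8 bp
  35→46: 11 bp
  46→56: 10 bp
  56→64: 8 bp
  64→84: 20 bp
  84→106: 22 bp
  106→113: 7 bp
  113→124: 11 bp
  124→139: 15 bp
  139→149: 10 bp
  149→155: 6 bp
  155→166: 11 bp
  166→173: 7 bp
  173→180: 7 bp
  180→192: 12 bp
  192→206: 14 bp
  206→219: 13 bp
  219→226: 7 bp
  226→3 (wrap): 236-226+3 = 13 bp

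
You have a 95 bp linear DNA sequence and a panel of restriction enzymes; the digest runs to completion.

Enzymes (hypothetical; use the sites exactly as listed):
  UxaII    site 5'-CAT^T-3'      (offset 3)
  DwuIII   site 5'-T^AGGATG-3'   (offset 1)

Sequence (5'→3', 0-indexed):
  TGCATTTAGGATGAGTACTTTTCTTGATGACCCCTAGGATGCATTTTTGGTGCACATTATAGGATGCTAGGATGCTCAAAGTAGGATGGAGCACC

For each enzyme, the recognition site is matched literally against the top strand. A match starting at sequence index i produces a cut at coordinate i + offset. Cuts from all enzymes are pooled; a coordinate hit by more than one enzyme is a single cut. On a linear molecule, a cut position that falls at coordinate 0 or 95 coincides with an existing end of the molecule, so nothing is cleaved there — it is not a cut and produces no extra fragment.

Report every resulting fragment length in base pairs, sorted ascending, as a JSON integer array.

Site scan:
  UxaII (CATT, off=3): starts [2, 41, 54] → cuts [5, 44, 57]
  DwuIII (TAGGATG, off=1): starts [6, 34, 59, 67, 81] → cuts [7, 35, 60, 68, 82]

Pooled cuts: [5, 7, 35, 44, 57, 60, 68, 82]

Fragments:
  [0,5): 5 bp
  [5,7): 2 bp
  [7,35): 28 bp
  [35,44): 9 bp
  [44,57): 13 bp
  [57,60): 3 bp
  [60,68): 8 bp
  [68,82): 14 bp
  [82,95): 13 bp

[2,3,5,8,9,13,13,14,28]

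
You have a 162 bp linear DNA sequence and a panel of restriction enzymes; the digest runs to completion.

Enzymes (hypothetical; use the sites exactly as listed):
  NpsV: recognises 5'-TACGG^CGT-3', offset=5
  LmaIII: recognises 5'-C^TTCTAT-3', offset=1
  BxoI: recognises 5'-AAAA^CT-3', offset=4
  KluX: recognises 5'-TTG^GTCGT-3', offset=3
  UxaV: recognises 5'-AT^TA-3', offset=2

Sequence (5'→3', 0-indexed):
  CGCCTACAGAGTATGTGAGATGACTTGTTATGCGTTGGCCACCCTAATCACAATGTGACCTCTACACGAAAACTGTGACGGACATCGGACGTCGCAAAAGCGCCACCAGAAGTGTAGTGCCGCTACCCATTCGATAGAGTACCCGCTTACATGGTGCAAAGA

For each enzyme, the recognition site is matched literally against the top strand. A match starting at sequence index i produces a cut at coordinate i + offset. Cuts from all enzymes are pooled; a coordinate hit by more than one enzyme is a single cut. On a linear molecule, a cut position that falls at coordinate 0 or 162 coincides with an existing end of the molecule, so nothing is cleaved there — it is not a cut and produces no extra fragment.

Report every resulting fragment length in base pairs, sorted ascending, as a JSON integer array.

[72,90]

Scan for sites:
  NpsV (TACGGCGT, off=5): no sites
  LmaIII (CTTCTAT, off=1): no sites
  BxoI (AAAACT, off=4): starts [68] → cuts [72]
  KluX (TTGGTCGT, off=3): no sites
  UxaV (ATTA, off=2): no sites

Pooled cuts: [72]

Fragments:
  [0,72): 72 bp
  [72,162): 90 bp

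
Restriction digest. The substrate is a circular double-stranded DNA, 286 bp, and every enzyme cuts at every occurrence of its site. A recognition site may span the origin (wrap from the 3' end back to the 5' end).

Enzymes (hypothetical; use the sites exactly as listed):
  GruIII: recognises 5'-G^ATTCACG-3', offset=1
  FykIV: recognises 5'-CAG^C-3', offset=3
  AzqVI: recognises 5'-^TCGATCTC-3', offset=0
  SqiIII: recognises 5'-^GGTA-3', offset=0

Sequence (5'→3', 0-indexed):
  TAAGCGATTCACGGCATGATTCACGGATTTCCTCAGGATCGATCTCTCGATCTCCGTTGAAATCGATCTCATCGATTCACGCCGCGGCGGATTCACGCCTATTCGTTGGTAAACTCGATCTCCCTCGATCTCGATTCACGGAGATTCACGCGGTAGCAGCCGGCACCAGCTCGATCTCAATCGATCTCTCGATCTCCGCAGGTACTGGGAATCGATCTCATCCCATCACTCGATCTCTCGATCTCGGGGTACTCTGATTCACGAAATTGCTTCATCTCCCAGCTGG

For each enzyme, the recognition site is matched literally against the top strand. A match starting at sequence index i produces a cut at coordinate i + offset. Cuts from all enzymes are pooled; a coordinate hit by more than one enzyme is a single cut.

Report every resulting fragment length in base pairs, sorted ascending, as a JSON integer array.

[1,2,7,8,8,8,8,8,8,9,9,10,10,10,10,10,11,12,12,12,16,16,17,18,20,26]

Per-enzyme occurrences:
  GruIII (GATTCACG, off=1): starts [5, 17, 73, 89, 132, 142, 255] → cuts [6, 18, 74, 90, 133, 143, 256]
  FykIV (CAGC, off=3): starts [156, 166, 279] → cuts [159, 169, 282]
  AzqVI (TCGATCTC, off=0): starts [38, 46, 62, 114, 124, 170, 180, 188, 211, 229, 237] → cuts [38, 46, 62, 114, 124, 170, 180, 188, 211, 229, 237]
  SqiIII (GGTA, off=0): starts [107, 151, 200, 247, 284] → cuts [107, 151, 200, 247, 284]

Pooled cuts: [6, 18, 38, 46, 62, 74, 90, 107, 114, 124, 133, 143, 151, 159, 169, 170, 180, 188, 200, 211, 229, 237, 247, 256, 282, 284]

Fragment lengths:
  6→18: 12 bp
  18→38: 20 bp
  38→46: 8 bp
  46→62: 16 bp
  62→74: 12 bp
  74→90: 16 bp
  90→107: 17 bp
  107→114: 7 bp
  114→124: 10 bp
  124→133: 9 bp
  133→143: 10 bp
  143→151: 8 bp
  151→159: 8 bp
  159→169: 10 bp
  169→170: 1 bp
  170→180: 10 bp
  180→188: 8 bp
  188→200: 12 bp
  200→211: 11 bp
  211→229: 18 bp
  229→237: 8 bp
  237→247: 10 bp
  247→256: 9 bp
  256→282: 26 bp
  282→284: 2 bp
  284→6 (wrap): 286-284+6 = 8 bp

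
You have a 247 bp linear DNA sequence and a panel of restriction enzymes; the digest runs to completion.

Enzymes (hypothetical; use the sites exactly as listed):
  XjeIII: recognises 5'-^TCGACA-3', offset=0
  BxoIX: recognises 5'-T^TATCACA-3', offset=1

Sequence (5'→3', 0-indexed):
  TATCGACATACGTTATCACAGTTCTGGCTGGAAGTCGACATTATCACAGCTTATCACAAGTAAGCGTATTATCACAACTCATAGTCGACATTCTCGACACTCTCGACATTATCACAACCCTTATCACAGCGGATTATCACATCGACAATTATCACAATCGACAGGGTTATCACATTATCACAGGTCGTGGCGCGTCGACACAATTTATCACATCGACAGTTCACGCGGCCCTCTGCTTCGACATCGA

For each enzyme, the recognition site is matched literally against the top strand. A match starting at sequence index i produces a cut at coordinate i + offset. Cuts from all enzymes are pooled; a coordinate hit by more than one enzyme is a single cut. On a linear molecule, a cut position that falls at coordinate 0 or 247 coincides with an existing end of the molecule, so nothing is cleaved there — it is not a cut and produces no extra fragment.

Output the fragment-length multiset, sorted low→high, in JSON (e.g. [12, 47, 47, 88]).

[2,7,7,7,7,8,8,8,9,9,10,10,10,11,11,12,13,15,18,19,21,25]

Site scan:
  XjeIII (TCGACA, off=0): starts [2, 34, 84, 93, 102, 141, 157, 194, 212, 237] → cuts [2, 34, 84, 93, 102, 141, 157, 194, 212, 237]
  BxoIX (TTATCACA, off=1): starts [12, 40, 50, 68, 108, 120, 133, 148, 166, 174, 204] → cuts [13, 41, 51, 69, 109, 121, 134, 149, 167, 175, 205]

All cut coordinates (distinct, sorted): [2, 13, 34, 41, 51, 69, 84, 93, 102, 109, 121, 134, 141, 149, 157, 167, 175, 194, 205, 212, 237]

Fragment lengths:
  [0,2): 2 bp
  [2,13): 11 bp
  [13,34): 21 bp
  [34,41): 7 bp
  [41,51): 10 bp
  [51,69): 18 bp
  [69,84): 15 bp
  [84,93): 9 bp
  [93,102): 9 bp
  [102,109): 7 bp
  [109,121): 12 bp
  [121,134): 13 bp
  [134,141): 7 bp
  [141,149): 8 bp
  [149,157): 8 bp
  [157,167): 10 bp
  [167,175): 8 bp
  [175,194): 19 bp
  [194,205): 11 bp
  [205,212): 7 bp
  [212,237): 25 bp
  [237,247): 10 bp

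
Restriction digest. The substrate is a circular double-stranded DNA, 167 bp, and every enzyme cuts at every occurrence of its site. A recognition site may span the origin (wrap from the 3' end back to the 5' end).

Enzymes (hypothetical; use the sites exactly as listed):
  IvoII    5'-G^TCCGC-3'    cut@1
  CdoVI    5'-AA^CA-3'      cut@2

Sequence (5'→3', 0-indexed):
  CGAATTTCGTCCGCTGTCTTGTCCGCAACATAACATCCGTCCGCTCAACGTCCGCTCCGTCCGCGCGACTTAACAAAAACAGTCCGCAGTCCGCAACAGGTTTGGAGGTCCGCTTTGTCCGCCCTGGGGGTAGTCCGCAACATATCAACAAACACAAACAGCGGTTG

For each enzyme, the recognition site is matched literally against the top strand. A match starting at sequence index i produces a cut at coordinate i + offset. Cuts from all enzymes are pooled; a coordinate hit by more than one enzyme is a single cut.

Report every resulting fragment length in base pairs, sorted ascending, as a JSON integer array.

[3,4,5,6,6,6,7,7,7,7,8,9,9,11,12,12,14,16,18]

Scan for sites:
  IvoII (GTCCGC, off=1): starts [8, 20, 38, 49, 58, 81, 88, 107, 116, 132] → cuts [9, 21, 39, 50, 59, 82, 89, 108, 117, 133]
  CdoVI (AACA, off=2): starts [26, 31, 71, 77, 94, 138, 146, 150, 156] → cuts [28, 33, 73, 79, 96, 140, 148, 152, 158]

All cut coordinates (distinct, sorted): [9, 21, 28, 33, 39, 50, 59, 73, 79, 82, 89, 96, 108, 117, 133, 140, 148, 152, 158]

Fragments:
  9→21: 12 bp
  21→28: 7 bp
  28→33: 5 bp
  33→39: 6 bp
  39→50: 11 bp
  50→59: 9 bp
  59→73: 14 bp
  73→79: 6 bp
  79→82: 3 bp
  82→89: 7 bp
  89→96: 7 bp
  96→108: 12 bp
  108→117: 9 bp
  117→133: 16 bp
  133→140: 7 bp
  140→148: 8 bp
  148→152: 4 bp
  152→158: 6 bp
  158→9 (wrap): 167-158+9 = 18 bp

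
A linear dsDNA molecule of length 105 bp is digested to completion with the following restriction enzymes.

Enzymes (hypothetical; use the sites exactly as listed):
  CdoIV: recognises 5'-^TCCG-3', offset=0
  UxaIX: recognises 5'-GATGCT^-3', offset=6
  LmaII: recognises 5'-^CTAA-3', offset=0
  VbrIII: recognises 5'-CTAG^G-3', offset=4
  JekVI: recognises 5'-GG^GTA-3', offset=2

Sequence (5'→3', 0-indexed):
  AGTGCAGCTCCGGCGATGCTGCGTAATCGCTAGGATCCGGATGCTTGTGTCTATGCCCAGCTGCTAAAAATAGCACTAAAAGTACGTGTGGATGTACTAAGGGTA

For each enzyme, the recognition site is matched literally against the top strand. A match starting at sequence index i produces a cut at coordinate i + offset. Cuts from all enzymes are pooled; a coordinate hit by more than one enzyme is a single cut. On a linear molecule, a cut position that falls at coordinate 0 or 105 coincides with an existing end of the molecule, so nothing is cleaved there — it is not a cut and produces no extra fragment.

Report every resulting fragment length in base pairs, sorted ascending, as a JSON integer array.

Per-enzyme occurrences:
  CdoIV (TCCG, off=0): starts [8, 35] → cuts [8, 35]
  UxaIX (GATGCT, off=6): starts [14, 39] → cuts [20, 45]
  LmaII (CTAA, off=0): starts [63, 75, 96] → cuts [63, 75, 96]
  VbrIII (CTAGG, off=4): starts [29] → cuts [33]
  JekVI (GGGTA, off=2): starts [100] → cuts [102]

Pooled cuts: [8, 20, 33, 35, 45, 63, 75, 96, 102]

Fragment lengths:
  [0,8): 8 bp
  [8,20): 12 bp
  [20,33): 13 bp
  [33,35): 2 bp
  [35,45): 10 bp
  [45,63): 18 bp
  [63,75): 12 bp
  [75,96): 21 bp
  [96,102): 6 bp
  [102,105): 3 bp

[2,3,6,8,10,12,12,13,18,21]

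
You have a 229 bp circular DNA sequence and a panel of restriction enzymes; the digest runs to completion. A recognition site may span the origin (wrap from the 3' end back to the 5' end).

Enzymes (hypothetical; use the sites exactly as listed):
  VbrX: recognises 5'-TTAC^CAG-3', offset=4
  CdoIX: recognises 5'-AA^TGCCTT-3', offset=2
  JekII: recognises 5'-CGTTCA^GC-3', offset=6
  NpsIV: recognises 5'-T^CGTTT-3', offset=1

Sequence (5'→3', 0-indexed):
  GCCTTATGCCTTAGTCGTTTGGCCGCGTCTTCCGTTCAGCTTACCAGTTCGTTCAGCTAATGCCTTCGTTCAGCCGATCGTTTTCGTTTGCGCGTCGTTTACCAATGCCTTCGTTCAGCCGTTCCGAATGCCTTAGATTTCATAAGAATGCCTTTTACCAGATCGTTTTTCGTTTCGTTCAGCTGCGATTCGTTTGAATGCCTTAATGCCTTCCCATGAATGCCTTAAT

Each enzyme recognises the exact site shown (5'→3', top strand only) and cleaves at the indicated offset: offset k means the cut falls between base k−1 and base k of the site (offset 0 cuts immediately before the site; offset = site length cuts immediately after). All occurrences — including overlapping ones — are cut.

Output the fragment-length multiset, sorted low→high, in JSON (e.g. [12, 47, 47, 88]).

Scan for sites:
  VbrX (TTACCAG, off=4): starts [40, 154] → cuts [44, 158]
  CdoIX (AATGCCTT, off=2): starts [58, 103, 126, 146, 196, 204, 218, 226] → cuts [60, 105, 128, 148, 198, 206, 220, 228]
  JekII (CGTTCAGC, off=6): starts [32, 49, 66, 111, 175] → cuts [38, 55, 72, 117, 181]
  NpsIV (TCGTTT, off=1): starts [14, 77, 83, 94, 162, 169, 189] → cuts [15, 78, 84, 95, 163, 170, 190]

All cut coordinates (distinct, sorted): [15, 38, 44, 55, 60, 72, 78, 84, 95, 105, 117, 128, 148, 158, 163, 170, 181, 190, 198, 206, 220, 228]

Fragment lengths:
  15→38: 23 bp
  38→44: 6 bp
  44→55: 11 bp
  55→60: 5 bp
  60→72: 12 bp
  72→78: 6 bp
  78→84: 6 bp
  84→95: 11 bp
  95→105: 10 bp
  105→117: 12 bp
  117→128: 11 bp
  128→148: 20 bp
  148→158: 10 bp
  158→163: 5 bp
  163→170: 7 bp
  170→181: 11 bp
  181→190: 9 bp
  190→198: 8 bp
  198→206: 8 bp
  206→220: 14 bp
  220→228: 8 bp
  228→15 (wrap): 229-228+15 = 16 bp

[5,5,6,6,6,7,8,8,8,9,10,10,11,11,11,11,12,12,14,16,20,23]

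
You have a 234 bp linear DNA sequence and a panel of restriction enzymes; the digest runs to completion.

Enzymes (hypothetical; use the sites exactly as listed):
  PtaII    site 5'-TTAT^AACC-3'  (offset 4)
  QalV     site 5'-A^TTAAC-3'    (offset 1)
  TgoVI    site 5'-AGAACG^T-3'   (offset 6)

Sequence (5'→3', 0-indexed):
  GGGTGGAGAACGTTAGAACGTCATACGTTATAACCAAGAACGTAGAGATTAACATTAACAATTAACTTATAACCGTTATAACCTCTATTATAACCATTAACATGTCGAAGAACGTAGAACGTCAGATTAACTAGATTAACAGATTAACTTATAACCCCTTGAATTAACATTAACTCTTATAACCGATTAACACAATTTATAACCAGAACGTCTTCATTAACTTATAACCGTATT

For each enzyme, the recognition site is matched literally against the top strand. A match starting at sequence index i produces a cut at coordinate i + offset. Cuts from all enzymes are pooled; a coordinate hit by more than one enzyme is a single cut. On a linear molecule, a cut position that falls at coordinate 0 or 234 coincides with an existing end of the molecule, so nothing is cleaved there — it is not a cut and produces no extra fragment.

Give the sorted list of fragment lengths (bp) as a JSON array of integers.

[5,5,6,6,6,6,6,7,7,8,8,9,9,9,9,9,9,10,11,11,11,11,12,12,14,18]

Scan for sites:
  PtaII (TTATAACC, off=4): starts [27, 66, 75, 87, 148, 176, 196, 221] → cuts [31, 70, 79, 91, 152, 180, 200, 225]
  QalV (ATTAAC, off=1): starts [47, 53, 60, 95, 125, 134, 142, 162, 168, 185, 215] → cuts [48, 54, 61, 96, 126, 135, 143, 163, 169, 186, 216]
  TgoVI (AGAACGT, off=6): starts [6, 14, 36, 108, 115, 204] → cuts [12, 20, 42, 114, 121, 210]

Pooled cuts: [12, 20, 31, 42, 48, 54, 61, 70, 79, 91, 96, 114, 121, 126, 135, 143, 152, 163, 169, 180, 186, 200, 210, 216, 225]

Fragment lengths:
  [0,12): 12 bp
  [12,20): 8 bp
  [20,31): 11 bp
  [31,42): 11 bp
  [42,48): 6 bp
  [48,54): 6 bp
  [54,61): 7 bp
  [61,70): 9 bp
  [70,79): 9 bp
  [79,91): 12 bp
  [91,96): 5 bp
  [96,114): 18 bp
  [114,121): 7 bp
  [121,126): 5 bp
  [126,135): 9 bp
  [135,143): 8 bp
  [143,152): 9 bp
  [152,163): 11 bp
  [163,169): 6 bp
  [169,180): 11 bp
  [180,186): 6 bp
  [186,200): 14 bp
  [200,210): 10 bp
  [210,216): 6 bp
  [216,225): 9 bp
  [225,234): 9 bp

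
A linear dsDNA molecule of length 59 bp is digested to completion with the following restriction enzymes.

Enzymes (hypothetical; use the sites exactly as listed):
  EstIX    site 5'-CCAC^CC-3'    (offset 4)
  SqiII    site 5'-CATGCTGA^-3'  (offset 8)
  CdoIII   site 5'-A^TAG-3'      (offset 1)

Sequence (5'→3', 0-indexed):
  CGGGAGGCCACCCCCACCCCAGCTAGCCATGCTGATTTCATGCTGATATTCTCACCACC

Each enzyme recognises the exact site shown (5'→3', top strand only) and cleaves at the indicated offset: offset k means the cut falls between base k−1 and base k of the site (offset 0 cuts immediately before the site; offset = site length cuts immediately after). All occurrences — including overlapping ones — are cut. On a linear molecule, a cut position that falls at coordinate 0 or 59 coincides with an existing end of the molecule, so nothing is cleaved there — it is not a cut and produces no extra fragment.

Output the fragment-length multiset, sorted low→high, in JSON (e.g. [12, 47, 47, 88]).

Per-enzyme occurrences:
  EstIX CCACCC/4: at [7, 13] ⇒ [11, 17]
  SqiII CATGCTGA/8: at [27, 38] ⇒ [35, 46]
  CdoIII (ATAG, off=1): no sites

All cut coordinates (distinct, sorted): [11, 17, 35, 46]

Fragment lengths:
  [0,11): 11 bp
  [11,17): 6 bp
  [17,35): 18 bp
  [35,46): 11 bp
  [46,59): 13 bp

[6,11,11,13,18]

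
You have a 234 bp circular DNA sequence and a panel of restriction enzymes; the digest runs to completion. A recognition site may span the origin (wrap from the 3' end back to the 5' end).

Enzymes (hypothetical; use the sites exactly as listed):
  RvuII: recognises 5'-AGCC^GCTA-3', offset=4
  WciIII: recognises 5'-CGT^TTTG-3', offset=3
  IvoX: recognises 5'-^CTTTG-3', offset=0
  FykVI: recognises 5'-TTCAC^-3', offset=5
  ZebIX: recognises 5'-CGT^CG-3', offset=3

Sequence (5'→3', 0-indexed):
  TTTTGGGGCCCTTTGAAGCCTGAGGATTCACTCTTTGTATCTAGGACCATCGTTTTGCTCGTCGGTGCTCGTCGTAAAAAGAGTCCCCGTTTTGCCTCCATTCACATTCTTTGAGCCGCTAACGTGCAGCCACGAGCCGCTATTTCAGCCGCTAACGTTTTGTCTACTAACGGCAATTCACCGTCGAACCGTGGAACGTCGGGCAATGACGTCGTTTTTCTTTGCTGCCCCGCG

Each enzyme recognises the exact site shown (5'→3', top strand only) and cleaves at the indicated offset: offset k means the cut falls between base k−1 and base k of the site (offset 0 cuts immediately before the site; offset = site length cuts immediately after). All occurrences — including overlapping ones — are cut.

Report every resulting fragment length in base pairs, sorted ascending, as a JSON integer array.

[1,3,3,7,8,9,9,9,10,12,13,15,15,16,18,21,21,21,23]

Scan for sites:
  RvuII (AGCCGCTA, off=4): starts [113, 134, 146] → cuts [117, 138, 150]
  WciIII (CGTTTTG, off=3): starts [50, 87, 155, 232] → cuts [1, 53, 90, 158]
  IvoX (CTTTG, off=0): starts [10, 32, 108, 219] → cuts [10, 32, 108, 219]
  FykVI (TTCAC, off=5): starts [26, 100, 176] → cuts [31, 105, 181]
  ZebIX (CGTCG, off=3): starts [59, 69, 181, 196, 209] → cuts [62, 72, 184, 199, 212]

All cut coordinates (distinct, sorted): [1, 10, 31, 32, 53, 62, 72, 90, 105, 108, 117, 138, 150, 158, 181, 184, 199, 212, 219]

Fragment lengths:
  1→10: 9 bp
  10→31: 21 bp
  31→32: 1 bp
  32→53: 21 bp
  53→62: 9 bp
  62→72: 10 bp
  72→90: 18 bp
  90→105: 15 bp
  105→108: 3 bp
  108→117: 9 bp
  117→138: 21 bp
  138→150: 12 bp
  150→158: 8 bp
  158→181: 23 bp
  181→184: 3 bp
  184→199: 15 bp
  199→212: 13 bp
  212→219: 7 bp
  219→1 (wrap): 234-219+1 = 16 bp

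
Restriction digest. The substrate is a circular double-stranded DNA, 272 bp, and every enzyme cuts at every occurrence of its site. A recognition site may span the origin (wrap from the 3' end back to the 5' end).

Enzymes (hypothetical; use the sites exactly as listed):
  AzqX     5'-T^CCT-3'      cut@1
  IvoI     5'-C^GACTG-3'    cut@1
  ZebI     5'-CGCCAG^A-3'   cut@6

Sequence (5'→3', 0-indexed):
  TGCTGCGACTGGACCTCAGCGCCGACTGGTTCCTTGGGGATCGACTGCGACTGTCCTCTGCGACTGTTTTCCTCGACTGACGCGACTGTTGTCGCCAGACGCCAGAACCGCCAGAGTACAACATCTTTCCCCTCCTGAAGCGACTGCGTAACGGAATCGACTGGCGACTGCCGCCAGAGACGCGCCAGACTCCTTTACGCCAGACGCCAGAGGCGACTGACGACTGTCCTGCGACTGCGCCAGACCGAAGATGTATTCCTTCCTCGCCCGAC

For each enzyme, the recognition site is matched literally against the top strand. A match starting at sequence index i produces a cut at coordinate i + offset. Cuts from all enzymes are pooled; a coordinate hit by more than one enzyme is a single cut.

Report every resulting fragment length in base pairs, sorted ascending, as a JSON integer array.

Per-enzyme occurrences:
  AzqX (TCCT, off=1): starts [30, 53, 69, 132, 190, 226, 256, 260] → cuts [31, 54, 70, 133, 191, 227, 257, 261]
  IvoI (CGACTG, off=1): starts [5, 22, 41, 47, 60, 73, 82, 140, 157, 164, 213, 220, 231, 268] → cuts [6, 23, 42, 48, 61, 74, 83, 141, 158, 165, 214, 221, 232, 269]
  ZebI (CGCCAGA, off=6): starts [92, 99, 108, 171, 182, 197, 204, 237] → cuts [98, 105, 114, 177, 188, 203, 210, 243]

All cut coordinates (distinct, sorted): [6, 23, 31, 42, 48, 54, 61, 70, 74, 83, 98, 105, 114, 133, 141, 158, 165, 177, 188, 191, 203, 210, 214, 221, 227, 232, 243, 257, 261, 269]

Fragments:
  6→23: 17 bp
  23→31: 8 bp
  31→42: 11 bp
  42→48: 6 bp
  48→54: 6 bp
  54→61: 7 bp
  61→70: 9 bp
  70→74: 4 bp
  74→83: 9 bp
  83→98: 15 bp
  98→105: 7 bp
  105→114: 9 bp
  114→133: 19 bp
  133→141: 8 bp
  141→158: 17 bp
  158→165: 7 bp
  165→177: 12 bp
  177→188: 11 bp
  188→191: 3 bp
  191→203: 12 bp
  203→210: 7 bp
  210→214: 4 bp
  214→221: 7 bp
  221→227: 6 bp
  227→232: 5 bp
  232→243: 11 bp
  243→257: 14 bp
  257→261: 4 bp
  261→269: 8 bp
  269→6 (wrap): 272-269+6 = 9 bp

[3,4,4,4,5,6,6,6,7,7,7,7,7,8,8,8,9,9,9,9,11,11,11,12,12,14,15,17,17,19]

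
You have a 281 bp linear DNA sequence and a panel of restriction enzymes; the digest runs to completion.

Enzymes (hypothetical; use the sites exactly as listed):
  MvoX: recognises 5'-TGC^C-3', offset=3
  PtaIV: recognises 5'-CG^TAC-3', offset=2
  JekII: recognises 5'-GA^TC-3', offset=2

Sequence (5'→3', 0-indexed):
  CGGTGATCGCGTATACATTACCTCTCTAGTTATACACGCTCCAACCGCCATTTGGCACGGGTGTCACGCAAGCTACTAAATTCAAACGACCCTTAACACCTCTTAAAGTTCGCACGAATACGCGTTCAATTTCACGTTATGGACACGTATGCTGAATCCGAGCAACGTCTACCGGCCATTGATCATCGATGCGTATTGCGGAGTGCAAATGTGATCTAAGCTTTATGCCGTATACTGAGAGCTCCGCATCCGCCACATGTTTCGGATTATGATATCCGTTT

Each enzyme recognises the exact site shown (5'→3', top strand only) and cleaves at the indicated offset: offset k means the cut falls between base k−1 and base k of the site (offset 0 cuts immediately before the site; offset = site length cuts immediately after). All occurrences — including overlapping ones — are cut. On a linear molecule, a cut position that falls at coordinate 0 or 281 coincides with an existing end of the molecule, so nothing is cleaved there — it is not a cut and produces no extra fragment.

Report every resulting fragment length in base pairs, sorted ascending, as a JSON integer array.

Per-enzyme occurrences:
  MvoX TGCC/3: at [225] ⇒ [228]
  PtaIV (CGTAC, off=2): no sites
  JekII GATC/2: at [4, 180, 212] ⇒ [6, 182, 214]

All cut coordinates (distinct, sorted): [6, 182, 214, 228]

Fragment lengths:
  [0,6): 6 bp
  [6,182): 176 bp
  [182,214): 32 bp
  [214,228): 14 bp
  [228,281): 53 bp

[6,14,32,53,176]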